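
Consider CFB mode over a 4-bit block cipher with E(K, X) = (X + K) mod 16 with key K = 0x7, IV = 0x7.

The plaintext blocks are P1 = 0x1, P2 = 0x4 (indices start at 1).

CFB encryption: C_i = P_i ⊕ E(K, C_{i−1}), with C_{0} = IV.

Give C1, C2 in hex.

C1 = 0xF, C2 = 0x2

C1: E(K, 0x7) = 0xE; 0x1 ⊕ 0xE = 0xF.
C2: E(K, 0xF) = 0x6; 0x4 ⊕ 0x6 = 0x2.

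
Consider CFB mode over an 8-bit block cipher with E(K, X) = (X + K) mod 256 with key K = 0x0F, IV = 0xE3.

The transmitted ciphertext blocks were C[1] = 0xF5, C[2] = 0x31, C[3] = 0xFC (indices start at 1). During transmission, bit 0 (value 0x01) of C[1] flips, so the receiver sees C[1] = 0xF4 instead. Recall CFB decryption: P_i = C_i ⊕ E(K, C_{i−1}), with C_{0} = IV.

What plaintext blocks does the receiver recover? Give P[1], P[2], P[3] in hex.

P[1] = 0x06, P[2] = 0x32, P[3] = 0xBC

Only C[1] changed, to 0xF4. In CFB, a change in C_i flips the same bit in P_i and garbles P_{i+1}. Decrypting the received ciphertext:
P[1]: E(K, 0xE3) = 0xF2; 0xF4 ⊕ 0xF2 = 0x06.
P[2]: E(K, 0xF4) = 0x03; 0x31 ⊕ 0x03 = 0x32.
P[3]: E(K, 0x31) = 0x40; 0xFC ⊕ 0x40 = 0xBC.
Blocks that differ from the original plaintext: P[1], P[2].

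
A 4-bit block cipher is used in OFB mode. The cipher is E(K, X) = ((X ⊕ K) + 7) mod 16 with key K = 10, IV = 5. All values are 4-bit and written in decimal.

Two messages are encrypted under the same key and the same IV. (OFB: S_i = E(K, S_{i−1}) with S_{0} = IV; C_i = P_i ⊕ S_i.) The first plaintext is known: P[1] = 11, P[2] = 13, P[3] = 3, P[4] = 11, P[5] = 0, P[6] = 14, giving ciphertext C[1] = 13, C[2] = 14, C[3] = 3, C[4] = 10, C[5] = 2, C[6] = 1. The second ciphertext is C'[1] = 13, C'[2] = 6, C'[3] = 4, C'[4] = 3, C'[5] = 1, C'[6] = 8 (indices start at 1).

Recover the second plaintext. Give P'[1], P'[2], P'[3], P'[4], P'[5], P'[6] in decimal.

P'[1] = 11, P'[2] = 5, P'[3] = 4, P'[4] = 2, P'[5] = 3, P'[6] = 7

In OFB with a reused IV, both messages share the same keystream S_i, so C_i ⊕ C'_i = P_i ⊕ P'_i and thus P'_i = P_i ⊕ C_i ⊕ C'_i.
P'[1]: 11 ⊕ 13 ⊕ 13 = 11.
P'[2]: 13 ⊕ 14 ⊕ 6 = 5.
P'[3]: 3 ⊕ 3 ⊕ 4 = 4.
P'[4]: 11 ⊕ 10 ⊕ 3 = 2.
P'[5]: 0 ⊕ 2 ⊕ 1 = 3.
P'[6]: 14 ⊕ 1 ⊕ 8 = 7.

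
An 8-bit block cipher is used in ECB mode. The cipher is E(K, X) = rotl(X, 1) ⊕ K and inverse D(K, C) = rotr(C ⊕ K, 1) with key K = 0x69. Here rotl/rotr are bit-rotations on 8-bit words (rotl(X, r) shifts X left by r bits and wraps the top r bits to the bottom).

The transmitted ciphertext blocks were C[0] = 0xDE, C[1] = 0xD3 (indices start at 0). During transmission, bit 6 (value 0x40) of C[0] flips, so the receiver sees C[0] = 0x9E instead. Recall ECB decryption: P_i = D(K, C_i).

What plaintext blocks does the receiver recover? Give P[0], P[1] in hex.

Only C[0] changed, to 0x9E. In ECB, a change in C_i affects only P_i. Decrypting the received ciphertext:
P[0]: D(K, 0x9E) = 0xFB.
P[1]: D(K, 0xD3) = 0x5D.
Blocks that differ from the original plaintext: P[0].

P[0] = 0xFB, P[1] = 0x5D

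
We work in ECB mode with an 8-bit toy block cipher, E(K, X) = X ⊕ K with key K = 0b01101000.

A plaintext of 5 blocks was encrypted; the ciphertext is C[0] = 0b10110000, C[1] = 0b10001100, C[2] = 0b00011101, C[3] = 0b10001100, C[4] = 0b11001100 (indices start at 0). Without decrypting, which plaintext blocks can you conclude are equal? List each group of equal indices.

ECB encrypts each block independently with the same key, so equal ciphertext blocks imply equal plaintext blocks.
C[1] = C[3] = 0b10001100, so P[1] = P[3].

P[1] = P[3]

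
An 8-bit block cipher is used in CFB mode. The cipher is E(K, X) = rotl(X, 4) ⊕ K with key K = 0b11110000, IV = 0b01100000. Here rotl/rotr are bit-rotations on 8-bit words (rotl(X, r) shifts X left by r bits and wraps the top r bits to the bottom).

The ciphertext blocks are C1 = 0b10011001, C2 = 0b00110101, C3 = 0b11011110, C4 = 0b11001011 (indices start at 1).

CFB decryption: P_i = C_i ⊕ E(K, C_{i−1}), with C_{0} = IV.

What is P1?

P1: E(K, 0b01100000) = 0b11110110; 0b10011001 ⊕ 0b11110110 = 0b01101111.

P1 = 0b01101111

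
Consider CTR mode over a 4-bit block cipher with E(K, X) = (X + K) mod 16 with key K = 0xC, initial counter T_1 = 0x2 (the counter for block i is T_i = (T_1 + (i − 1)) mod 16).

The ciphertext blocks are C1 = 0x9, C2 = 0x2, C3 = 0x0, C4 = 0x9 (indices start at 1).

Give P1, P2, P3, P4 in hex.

CTR decryption: S_i = E(K, T_i) where T_i is the counter for block i; P_i = C_i ⊕ S_i.
P1: T = 0x2, S = E(K, T) = 0xE; 0x9 ⊕ 0xE = 0x7.
P2: T = 0x3, S = E(K, T) = 0xF; 0x2 ⊕ 0xF = 0xD.
P3: T = 0x4, S = E(K, T) = 0x0; 0x0 ⊕ 0x0 = 0x0.
P4: T = 0x5, S = E(K, T) = 0x1; 0x9 ⊕ 0x1 = 0x8.

P1 = 0x7, P2 = 0xD, P3 = 0x0, P4 = 0x8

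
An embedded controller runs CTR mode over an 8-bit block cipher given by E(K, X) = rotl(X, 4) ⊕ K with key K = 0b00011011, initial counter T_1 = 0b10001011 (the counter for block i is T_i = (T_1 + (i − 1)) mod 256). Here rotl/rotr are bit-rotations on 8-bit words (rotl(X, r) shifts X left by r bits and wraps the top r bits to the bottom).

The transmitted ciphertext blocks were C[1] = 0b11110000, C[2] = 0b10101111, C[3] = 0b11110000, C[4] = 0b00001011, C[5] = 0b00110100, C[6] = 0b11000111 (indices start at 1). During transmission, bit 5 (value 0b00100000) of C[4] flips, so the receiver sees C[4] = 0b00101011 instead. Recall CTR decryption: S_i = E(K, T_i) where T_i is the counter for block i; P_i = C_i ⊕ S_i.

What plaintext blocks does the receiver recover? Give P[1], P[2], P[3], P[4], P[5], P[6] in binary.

Only C[4] changed, to 0b00101011. In CTR, a change in C_i flips the same bit in P_i only; the keystream is unaffected. Decrypting the received ciphertext:
P[1]: T = 0b10001011, S = E(K, T) = 0b10100011; 0b11110000 ⊕ 0b10100011 = 0b01010011.
P[2]: T = 0b10001100, S = E(K, T) = 0b11010011; 0b10101111 ⊕ 0b11010011 = 0b01111100.
P[3]: T = 0b10001101, S = E(K, T) = 0b11000011; 0b11110000 ⊕ 0b11000011 = 0b00110011.
P[4]: T = 0b10001110, S = E(K, T) = 0b11110011; 0b00101011 ⊕ 0b11110011 = 0b11011000.
P[5]: T = 0b10001111, S = E(K, T) = 0b11100011; 0b00110100 ⊕ 0b11100011 = 0b11010111.
P[6]: T = 0b10010000, S = E(K, T) = 0b00010010; 0b11000111 ⊕ 0b00010010 = 0b11010101.
Blocks that differ from the original plaintext: P[4].

P[1] = 0b01010011, P[2] = 0b01111100, P[3] = 0b00110011, P[4] = 0b11011000, P[5] = 0b11010111, P[6] = 0b11010101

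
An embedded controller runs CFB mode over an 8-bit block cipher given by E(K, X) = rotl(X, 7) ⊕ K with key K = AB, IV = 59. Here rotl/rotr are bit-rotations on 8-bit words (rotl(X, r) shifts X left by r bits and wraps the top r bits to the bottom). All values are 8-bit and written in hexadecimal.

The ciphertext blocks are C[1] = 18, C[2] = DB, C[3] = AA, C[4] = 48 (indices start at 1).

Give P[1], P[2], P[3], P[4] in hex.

P[1] = 1F, P[2] = 7C, P[3] = EC, P[4] = B6

CFB decryption: P_i = C_i ⊕ E(K, C_{i−1}), with C_{0} = IV.
P[1]: E(K, 59) = 07; 18 ⊕ 07 = 1F.
P[2]: E(K, 18) = A7; DB ⊕ A7 = 7C.
P[3]: E(K, DB) = 46; AA ⊕ 46 = EC.
P[4]: E(K, AA) = FE; 48 ⊕ FE = B6.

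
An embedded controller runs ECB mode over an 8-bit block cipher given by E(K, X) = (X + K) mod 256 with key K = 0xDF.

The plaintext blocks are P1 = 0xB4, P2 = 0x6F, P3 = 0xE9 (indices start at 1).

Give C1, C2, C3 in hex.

ECB encryption: C_i = E(K, P_i).
C1: E(K, 0xB4) = 0x93.
C2: E(K, 0x6F) = 0x4E.
C3: E(K, 0xE9) = 0xC8.

C1 = 0x93, C2 = 0x4E, C3 = 0xC8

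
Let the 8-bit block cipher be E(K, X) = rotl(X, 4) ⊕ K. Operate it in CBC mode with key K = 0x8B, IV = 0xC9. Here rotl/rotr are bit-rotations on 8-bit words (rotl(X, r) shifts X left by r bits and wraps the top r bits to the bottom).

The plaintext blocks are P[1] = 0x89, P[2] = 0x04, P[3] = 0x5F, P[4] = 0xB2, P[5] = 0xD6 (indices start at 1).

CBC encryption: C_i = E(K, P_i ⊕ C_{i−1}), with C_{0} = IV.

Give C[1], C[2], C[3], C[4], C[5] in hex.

C[1]: P[1] ⊕ 0xC9 = 0x40; E(K, 0x40) = 0x8F.
C[2]: P[2] ⊕ 0x8F = 0x8B; E(K, 0x8B) = 0x33.
C[3]: P[3] ⊕ 0x33 = 0x6C; E(K, 0x6C) = 0x4D.
C[4]: P[4] ⊕ 0x4D = 0xFF; E(K, 0xFF) = 0x74.
C[5]: P[5] ⊕ 0x74 = 0xA2; E(K, 0xA2) = 0xA1.

C[1] = 0x8F, C[2] = 0x33, C[3] = 0x4D, C[4] = 0x74, C[5] = 0xA1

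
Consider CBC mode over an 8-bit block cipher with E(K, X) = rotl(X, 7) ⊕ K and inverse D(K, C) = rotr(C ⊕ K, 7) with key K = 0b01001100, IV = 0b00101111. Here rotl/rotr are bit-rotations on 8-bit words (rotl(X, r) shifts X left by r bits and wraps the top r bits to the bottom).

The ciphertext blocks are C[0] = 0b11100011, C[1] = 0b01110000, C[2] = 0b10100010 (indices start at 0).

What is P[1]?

CBC decryption: P_i = D(K, C_i) ⊕ C_{i−1}, with C_{−1} = IV.
P[1]: D(K, 0b01110000) = 0b01111000; 0b01111000 ⊕ 0b11100011 = 0b10011011.

P[1] = 0b10011011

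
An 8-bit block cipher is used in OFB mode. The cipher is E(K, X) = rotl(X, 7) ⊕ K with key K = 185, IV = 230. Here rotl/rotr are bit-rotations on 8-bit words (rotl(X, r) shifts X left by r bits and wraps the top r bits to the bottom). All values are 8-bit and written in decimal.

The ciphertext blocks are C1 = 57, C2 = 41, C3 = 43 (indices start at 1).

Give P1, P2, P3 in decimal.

P1 = 243, P2 = 245, P3 = 252

OFB decryption: S_i = E(K, S_{i−1}) with S_{0} = IV; P_i = C_i ⊕ S_i.
P1: S = E(K, 230) = 202; 57 ⊕ 202 = 243.
P2: S = E(K, 202) = 220; 41 ⊕ 220 = 245.
P3: S = E(K, 220) = 215; 43 ⊕ 215 = 252.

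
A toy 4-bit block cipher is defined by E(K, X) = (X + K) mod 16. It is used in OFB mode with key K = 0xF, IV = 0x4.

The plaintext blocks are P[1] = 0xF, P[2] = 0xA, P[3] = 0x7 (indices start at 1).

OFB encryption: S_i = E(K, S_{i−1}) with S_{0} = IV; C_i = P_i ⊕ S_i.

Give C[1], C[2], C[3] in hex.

C[1] = 0xC, C[2] = 0x8, C[3] = 0x6

C[1]: S = E(K, 0x4) = 0x3; 0xF ⊕ 0x3 = 0xC.
C[2]: S = E(K, 0x3) = 0x2; 0xA ⊕ 0x2 = 0x8.
C[3]: S = E(K, 0x2) = 0x1; 0x7 ⊕ 0x1 = 0x6.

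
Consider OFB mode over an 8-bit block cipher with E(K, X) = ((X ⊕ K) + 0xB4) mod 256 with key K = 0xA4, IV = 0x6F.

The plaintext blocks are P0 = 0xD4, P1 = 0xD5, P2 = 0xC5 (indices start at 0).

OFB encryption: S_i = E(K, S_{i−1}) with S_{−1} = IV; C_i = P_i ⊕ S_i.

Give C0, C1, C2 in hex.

C0: S = E(K, 0x6F) = 0x7F; 0xD4 ⊕ 0x7F = 0xAB.
C1: S = E(K, 0x7F) = 0x8F; 0xD5 ⊕ 0x8F = 0x5A.
C2: S = E(K, 0x8F) = 0xDF; 0xC5 ⊕ 0xDF = 0x1A.

C0 = 0xAB, C1 = 0x5A, C2 = 0x1A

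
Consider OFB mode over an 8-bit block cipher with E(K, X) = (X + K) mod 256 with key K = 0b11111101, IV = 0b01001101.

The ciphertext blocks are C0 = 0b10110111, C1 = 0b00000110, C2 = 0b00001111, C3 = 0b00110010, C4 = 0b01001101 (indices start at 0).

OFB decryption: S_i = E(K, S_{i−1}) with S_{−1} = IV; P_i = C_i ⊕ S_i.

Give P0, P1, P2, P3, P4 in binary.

P0 = 0b11111101, P1 = 0b01000001, P2 = 0b01001011, P3 = 0b01110011, P4 = 0b01110011

P0: S = E(K, 0b01001101) = 0b01001010; 0b10110111 ⊕ 0b01001010 = 0b11111101.
P1: S = E(K, 0b01001010) = 0b01000111; 0b00000110 ⊕ 0b01000111 = 0b01000001.
P2: S = E(K, 0b01000111) = 0b01000100; 0b00001111 ⊕ 0b01000100 = 0b01001011.
P3: S = E(K, 0b01000100) = 0b01000001; 0b00110010 ⊕ 0b01000001 = 0b01110011.
P4: S = E(K, 0b01000001) = 0b00111110; 0b01001101 ⊕ 0b00111110 = 0b01110011.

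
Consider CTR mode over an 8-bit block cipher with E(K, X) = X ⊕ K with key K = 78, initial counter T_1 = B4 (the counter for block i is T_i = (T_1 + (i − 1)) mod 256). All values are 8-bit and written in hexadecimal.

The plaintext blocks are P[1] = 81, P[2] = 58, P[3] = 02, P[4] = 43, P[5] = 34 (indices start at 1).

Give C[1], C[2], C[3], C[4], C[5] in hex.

CTR encryption: S_i = E(K, T_i) where T_i is the counter for block i; C_i = P_i ⊕ S_i.
C[1]: T = B4, S = E(K, T) = CC; 81 ⊕ CC = 4D.
C[2]: T = B5, S = E(K, T) = CD; 58 ⊕ CD = 95.
C[3]: T = B6, S = E(K, T) = CE; 02 ⊕ CE = CC.
C[4]: T = B7, S = E(K, T) = CF; 43 ⊕ CF = 8C.
C[5]: T = B8, S = E(K, T) = C0; 34 ⊕ C0 = F4.

C[1] = 4D, C[2] = 95, C[3] = CC, C[4] = 8C, C[5] = F4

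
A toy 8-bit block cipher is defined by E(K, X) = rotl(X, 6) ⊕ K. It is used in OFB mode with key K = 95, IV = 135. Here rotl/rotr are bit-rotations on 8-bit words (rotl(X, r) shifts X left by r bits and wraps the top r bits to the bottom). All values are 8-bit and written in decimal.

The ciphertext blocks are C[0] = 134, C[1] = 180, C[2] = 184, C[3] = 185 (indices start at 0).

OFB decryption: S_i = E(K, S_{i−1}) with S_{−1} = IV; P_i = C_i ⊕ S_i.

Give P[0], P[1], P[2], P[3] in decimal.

P[0]: S = E(K, 135) = 190; 134 ⊕ 190 = 56.
P[1]: S = E(K, 190) = 240; 180 ⊕ 240 = 68.
P[2]: S = E(K, 240) = 99; 184 ⊕ 99 = 219.
P[3]: S = E(K, 99) = 135; 185 ⊕ 135 = 62.

P[0] = 56, P[1] = 68, P[2] = 219, P[3] = 62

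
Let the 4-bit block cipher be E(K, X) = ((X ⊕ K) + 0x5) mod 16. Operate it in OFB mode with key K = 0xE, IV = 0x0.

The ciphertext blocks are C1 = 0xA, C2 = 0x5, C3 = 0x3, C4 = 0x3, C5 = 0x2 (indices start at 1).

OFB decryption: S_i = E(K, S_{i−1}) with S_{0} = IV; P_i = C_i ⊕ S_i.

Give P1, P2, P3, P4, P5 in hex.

P1 = 0x9, P2 = 0x7, P3 = 0x2, P4 = 0x7, P5 = 0xD

P1: S = E(K, 0x0) = 0x3; 0xA ⊕ 0x3 = 0x9.
P2: S = E(K, 0x3) = 0x2; 0x5 ⊕ 0x2 = 0x7.
P3: S = E(K, 0x2) = 0x1; 0x3 ⊕ 0x1 = 0x2.
P4: S = E(K, 0x1) = 0x4; 0x3 ⊕ 0x4 = 0x7.
P5: S = E(K, 0x4) = 0xF; 0x2 ⊕ 0xF = 0xD.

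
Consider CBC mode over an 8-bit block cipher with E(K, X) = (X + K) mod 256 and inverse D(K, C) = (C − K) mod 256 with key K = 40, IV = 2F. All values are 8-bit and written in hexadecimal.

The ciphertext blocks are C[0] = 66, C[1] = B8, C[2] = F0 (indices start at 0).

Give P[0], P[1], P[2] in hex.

P[0] = 09, P[1] = 1E, P[2] = 08

CBC decryption: P_i = D(K, C_i) ⊕ C_{i−1}, with C_{−1} = IV.
P[0]: D(K, 66) = 26; 26 ⊕ 2F = 09.
P[1]: D(K, B8) = 78; 78 ⊕ 66 = 1E.
P[2]: D(K, F0) = B0; B0 ⊕ B8 = 08.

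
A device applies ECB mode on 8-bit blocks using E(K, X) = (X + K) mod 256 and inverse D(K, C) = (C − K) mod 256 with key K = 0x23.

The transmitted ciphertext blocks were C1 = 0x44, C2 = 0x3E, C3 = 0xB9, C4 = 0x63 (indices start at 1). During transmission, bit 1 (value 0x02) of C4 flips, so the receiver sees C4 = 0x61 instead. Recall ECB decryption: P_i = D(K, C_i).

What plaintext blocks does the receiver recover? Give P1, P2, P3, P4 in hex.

P1 = 0x21, P2 = 0x1B, P3 = 0x96, P4 = 0x3E

Only C4 changed, to 0x61. In ECB, a change in C_i affects only P_i. Decrypting the received ciphertext:
P1: D(K, 0x44) = 0x21.
P2: D(K, 0x3E) = 0x1B.
P3: D(K, 0xB9) = 0x96.
P4: D(K, 0x61) = 0x3E.
Blocks that differ from the original plaintext: P4.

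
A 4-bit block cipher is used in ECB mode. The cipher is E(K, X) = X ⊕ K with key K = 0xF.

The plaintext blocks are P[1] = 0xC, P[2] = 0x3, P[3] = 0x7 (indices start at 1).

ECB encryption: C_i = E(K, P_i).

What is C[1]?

C[1] = 0x3

C[1]: E(K, 0xC) = 0x3.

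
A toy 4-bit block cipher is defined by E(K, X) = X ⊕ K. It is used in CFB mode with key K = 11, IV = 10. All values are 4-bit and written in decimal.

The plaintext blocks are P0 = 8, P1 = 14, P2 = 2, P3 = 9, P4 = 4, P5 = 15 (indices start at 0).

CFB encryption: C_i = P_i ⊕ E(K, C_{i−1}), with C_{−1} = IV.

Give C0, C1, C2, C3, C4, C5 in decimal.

C0 = 9, C1 = 12, C2 = 5, C3 = 7, C4 = 8, C5 = 12

C0: E(K, 10) = 1; 8 ⊕ 1 = 9.
C1: E(K, 9) = 2; 14 ⊕ 2 = 12.
C2: E(K, 12) = 7; 2 ⊕ 7 = 5.
C3: E(K, 5) = 14; 9 ⊕ 14 = 7.
C4: E(K, 7) = 12; 4 ⊕ 12 = 8.
C5: E(K, 8) = 3; 15 ⊕ 3 = 12.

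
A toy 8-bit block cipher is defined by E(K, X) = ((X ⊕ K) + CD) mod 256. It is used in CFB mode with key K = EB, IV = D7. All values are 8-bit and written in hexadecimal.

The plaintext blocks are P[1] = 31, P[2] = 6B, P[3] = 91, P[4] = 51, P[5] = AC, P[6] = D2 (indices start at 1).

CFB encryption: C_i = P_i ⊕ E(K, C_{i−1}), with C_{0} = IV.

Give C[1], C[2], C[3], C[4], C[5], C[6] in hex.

C[1]: E(K, D7) = 09; 31 ⊕ 09 = 38.
C[2]: E(K, 38) = A0; 6B ⊕ A0 = CB.
C[3]: E(K, CB) = ED; 91 ⊕ ED = 7C.
C[4]: E(K, 7C) = 64; 51 ⊕ 64 = 35.
C[5]: E(K, 35) = AB; AC ⊕ AB = 07.
C[6]: E(K, 07) = B9; D2 ⊕ B9 = 6B.

C[1] = 38, C[2] = CB, C[3] = 7C, C[4] = 35, C[5] = 07, C[6] = 6B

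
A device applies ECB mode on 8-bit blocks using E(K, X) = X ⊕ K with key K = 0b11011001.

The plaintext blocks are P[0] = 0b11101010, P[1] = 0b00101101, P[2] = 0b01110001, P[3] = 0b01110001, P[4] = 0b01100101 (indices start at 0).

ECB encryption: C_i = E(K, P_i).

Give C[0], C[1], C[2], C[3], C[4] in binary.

C[0] = 0b00110011, C[1] = 0b11110100, C[2] = 0b10101000, C[3] = 0b10101000, C[4] = 0b10111100

C[0]: E(K, 0b11101010) = 0b00110011.
C[1]: E(K, 0b00101101) = 0b11110100.
C[2]: E(K, 0b01110001) = 0b10101000.
C[3]: E(K, 0b01110001) = 0b10101000.
C[4]: E(K, 0b01100101) = 0b10111100.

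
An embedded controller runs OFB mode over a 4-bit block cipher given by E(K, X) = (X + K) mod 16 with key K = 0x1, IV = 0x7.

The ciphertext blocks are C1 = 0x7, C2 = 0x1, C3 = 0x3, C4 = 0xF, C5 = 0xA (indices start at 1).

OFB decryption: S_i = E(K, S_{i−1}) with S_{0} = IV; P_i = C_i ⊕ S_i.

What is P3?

P3 = 0x9

P1: S = E(K, 0x7) = 0x8; 0x7 ⊕ 0x8 = 0xF.
P2: S = E(K, 0x8) = 0x9; 0x1 ⊕ 0x9 = 0x8.
P3: S = E(K, 0x9) = 0xA; 0x3 ⊕ 0xA = 0x9.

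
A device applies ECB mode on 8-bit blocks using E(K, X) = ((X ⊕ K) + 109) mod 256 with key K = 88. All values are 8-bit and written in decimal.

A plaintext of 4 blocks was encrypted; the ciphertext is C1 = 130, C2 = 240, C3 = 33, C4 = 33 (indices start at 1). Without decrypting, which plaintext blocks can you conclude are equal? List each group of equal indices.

P3 = P4

ECB encrypts each block independently with the same key, so equal ciphertext blocks imply equal plaintext blocks.
C3 = C4 = 33, so P3 = P4.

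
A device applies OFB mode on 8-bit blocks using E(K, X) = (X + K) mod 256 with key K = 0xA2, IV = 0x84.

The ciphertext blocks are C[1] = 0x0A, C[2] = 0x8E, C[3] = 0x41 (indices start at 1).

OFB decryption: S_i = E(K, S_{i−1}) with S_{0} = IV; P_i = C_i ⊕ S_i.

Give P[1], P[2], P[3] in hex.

P[1]: S = E(K, 0x84) = 0x26; 0x0A ⊕ 0x26 = 0x2C.
P[2]: S = E(K, 0x26) = 0xC8; 0x8E ⊕ 0xC8 = 0x46.
P[3]: S = E(K, 0xC8) = 0x6A; 0x41 ⊕ 0x6A = 0x2B.

P[1] = 0x2C, P[2] = 0x46, P[3] = 0x2B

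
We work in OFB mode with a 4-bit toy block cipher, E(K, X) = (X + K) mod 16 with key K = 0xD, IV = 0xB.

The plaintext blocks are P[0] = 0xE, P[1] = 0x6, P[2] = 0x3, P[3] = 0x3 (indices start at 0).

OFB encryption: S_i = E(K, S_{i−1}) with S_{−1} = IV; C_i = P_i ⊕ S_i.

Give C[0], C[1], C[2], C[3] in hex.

C[0] = 0x6, C[1] = 0x3, C[2] = 0x1, C[3] = 0xC

C[0]: S = E(K, 0xB) = 0x8; 0xE ⊕ 0x8 = 0x6.
C[1]: S = E(K, 0x8) = 0x5; 0x6 ⊕ 0x5 = 0x3.
C[2]: S = E(K, 0x5) = 0x2; 0x3 ⊕ 0x2 = 0x1.
C[3]: S = E(K, 0x2) = 0xF; 0x3 ⊕ 0xF = 0xC.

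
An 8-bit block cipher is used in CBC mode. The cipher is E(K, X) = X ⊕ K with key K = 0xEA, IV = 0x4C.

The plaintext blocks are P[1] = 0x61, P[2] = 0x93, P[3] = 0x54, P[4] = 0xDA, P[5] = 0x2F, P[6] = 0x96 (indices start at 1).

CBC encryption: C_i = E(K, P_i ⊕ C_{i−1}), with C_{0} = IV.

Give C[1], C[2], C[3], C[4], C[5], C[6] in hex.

C[1] = 0xC7, C[2] = 0xBE, C[3] = 0x00, C[4] = 0x30, C[5] = 0xF5, C[6] = 0x89

C[1]: P[1] ⊕ 0x4C = 0x2D; E(K, 0x2D) = 0xC7.
C[2]: P[2] ⊕ 0xC7 = 0x54; E(K, 0x54) = 0xBE.
C[3]: P[3] ⊕ 0xBE = 0xEA; E(K, 0xEA) = 0x00.
C[4]: P[4] ⊕ 0x00 = 0xDA; E(K, 0xDA) = 0x30.
C[5]: P[5] ⊕ 0x30 = 0x1F; E(K, 0x1F) = 0xF5.
C[6]: P[6] ⊕ 0xF5 = 0x63; E(K, 0x63) = 0x89.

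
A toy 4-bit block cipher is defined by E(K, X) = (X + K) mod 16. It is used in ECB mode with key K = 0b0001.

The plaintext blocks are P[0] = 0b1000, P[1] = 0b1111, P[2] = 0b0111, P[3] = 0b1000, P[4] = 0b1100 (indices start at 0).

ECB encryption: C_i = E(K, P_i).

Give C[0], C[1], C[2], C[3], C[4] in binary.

C[0] = 0b1001, C[1] = 0b0000, C[2] = 0b1000, C[3] = 0b1001, C[4] = 0b1101

C[0]: E(K, 0b1000) = 0b1001.
C[1]: E(K, 0b1111) = 0b0000.
C[2]: E(K, 0b0111) = 0b1000.
C[3]: E(K, 0b1000) = 0b1001.
C[4]: E(K, 0b1100) = 0b1101.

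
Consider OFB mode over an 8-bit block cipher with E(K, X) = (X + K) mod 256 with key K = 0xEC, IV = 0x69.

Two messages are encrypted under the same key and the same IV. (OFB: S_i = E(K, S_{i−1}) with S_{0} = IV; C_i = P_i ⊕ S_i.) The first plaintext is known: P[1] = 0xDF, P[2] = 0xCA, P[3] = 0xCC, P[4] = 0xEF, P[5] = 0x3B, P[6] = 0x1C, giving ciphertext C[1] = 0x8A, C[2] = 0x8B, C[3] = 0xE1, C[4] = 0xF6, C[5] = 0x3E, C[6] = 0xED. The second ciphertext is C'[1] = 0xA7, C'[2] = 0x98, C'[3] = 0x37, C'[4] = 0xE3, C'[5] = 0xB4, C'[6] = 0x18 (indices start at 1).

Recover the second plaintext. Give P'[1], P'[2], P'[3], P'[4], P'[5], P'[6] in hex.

P'[1] = 0xF2, P'[2] = 0xD9, P'[3] = 0x1A, P'[4] = 0xFA, P'[5] = 0xB1, P'[6] = 0xE9

In OFB with a reused IV, both messages share the same keystream S_i, so C_i ⊕ C'_i = P_i ⊕ P'_i and thus P'_i = P_i ⊕ C_i ⊕ C'_i.
P'[1]: 0xDF ⊕ 0x8A ⊕ 0xA7 = 0xF2.
P'[2]: 0xCA ⊕ 0x8B ⊕ 0x98 = 0xD9.
P'[3]: 0xCC ⊕ 0xE1 ⊕ 0x37 = 0x1A.
P'[4]: 0xEF ⊕ 0xF6 ⊕ 0xE3 = 0xFA.
P'[5]: 0x3B ⊕ 0x3E ⊕ 0xB4 = 0xB1.
P'[6]: 0x1C ⊕ 0xED ⊕ 0x18 = 0xE9.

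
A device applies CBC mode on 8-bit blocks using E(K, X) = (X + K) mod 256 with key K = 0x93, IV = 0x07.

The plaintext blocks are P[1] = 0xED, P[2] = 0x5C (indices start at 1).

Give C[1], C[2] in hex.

C[1] = 0x7D, C[2] = 0xB4

CBC encryption: C_i = E(K, P_i ⊕ C_{i−1}), with C_{0} = IV.
C[1]: P[1] ⊕ 0x07 = 0xEA; E(K, 0xEA) = 0x7D.
C[2]: P[2] ⊕ 0x7D = 0x21; E(K, 0x21) = 0xB4.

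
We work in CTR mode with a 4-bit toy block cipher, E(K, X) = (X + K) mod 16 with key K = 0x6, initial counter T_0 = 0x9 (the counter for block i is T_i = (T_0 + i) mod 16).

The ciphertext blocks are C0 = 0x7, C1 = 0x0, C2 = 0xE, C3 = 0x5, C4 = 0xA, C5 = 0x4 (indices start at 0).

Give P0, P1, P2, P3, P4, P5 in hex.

CTR decryption: S_i = E(K, T_i) where T_i is the counter for block i; P_i = C_i ⊕ S_i.
P0: T = 0x9, S = E(K, T) = 0xF; 0x7 ⊕ 0xF = 0x8.
P1: T = 0xA, S = E(K, T) = 0x0; 0x0 ⊕ 0x0 = 0x0.
P2: T = 0xB, S = E(K, T) = 0x1; 0xE ⊕ 0x1 = 0xF.
P3: T = 0xC, S = E(K, T) = 0x2; 0x5 ⊕ 0x2 = 0x7.
P4: T = 0xD, S = E(K, T) = 0x3; 0xA ⊕ 0x3 = 0x9.
P5: T = 0xE, S = E(K, T) = 0x4; 0x4 ⊕ 0x4 = 0x0.

P0 = 0x8, P1 = 0x0, P2 = 0xF, P3 = 0x7, P4 = 0x9, P5 = 0x0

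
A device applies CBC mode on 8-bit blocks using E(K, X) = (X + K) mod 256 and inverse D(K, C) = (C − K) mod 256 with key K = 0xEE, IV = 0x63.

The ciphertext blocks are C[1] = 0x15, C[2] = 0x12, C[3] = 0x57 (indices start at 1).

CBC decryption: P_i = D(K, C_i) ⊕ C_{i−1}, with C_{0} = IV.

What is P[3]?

P[3] = 0x7B

P[3]: D(K, 0x57) = 0x69; 0x69 ⊕ 0x12 = 0x7B.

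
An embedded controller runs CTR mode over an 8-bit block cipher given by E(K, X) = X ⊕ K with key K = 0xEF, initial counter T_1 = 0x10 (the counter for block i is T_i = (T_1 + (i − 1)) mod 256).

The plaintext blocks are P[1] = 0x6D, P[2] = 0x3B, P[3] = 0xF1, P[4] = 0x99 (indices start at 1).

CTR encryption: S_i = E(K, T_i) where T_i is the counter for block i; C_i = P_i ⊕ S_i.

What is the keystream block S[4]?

0xFC

C[1]: T = 0x10, S = E(K, T) = 0xFF; 0x6D ⊕ 0xFF = 0x92.
C[2]: T = 0x11, S = E(K, T) = 0xFE; 0x3B ⊕ 0xFE = 0xC5.
C[3]: T = 0x12, S = E(K, T) = 0xFD; 0xF1 ⊕ 0xFD = 0x0C.
C[4]: T = 0x13, S = E(K, T) = 0xFC; 0x99 ⊕ 0xFC = 0x65.
So S[4] = 0xFC.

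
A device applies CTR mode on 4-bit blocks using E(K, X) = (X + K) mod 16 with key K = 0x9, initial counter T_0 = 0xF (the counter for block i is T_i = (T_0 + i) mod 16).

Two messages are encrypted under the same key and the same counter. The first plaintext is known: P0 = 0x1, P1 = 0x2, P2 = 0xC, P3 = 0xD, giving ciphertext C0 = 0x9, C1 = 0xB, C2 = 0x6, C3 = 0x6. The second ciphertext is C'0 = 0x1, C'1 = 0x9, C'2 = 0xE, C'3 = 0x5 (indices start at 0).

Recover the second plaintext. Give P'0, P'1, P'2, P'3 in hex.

In CTR with a reused counter, both messages share the same keystream S_i, so C_i ⊕ C'_i = P_i ⊕ P'_i and thus P'_i = P_i ⊕ C_i ⊕ C'_i.
P'0: 0x1 ⊕ 0x9 ⊕ 0x1 = 0x9.
P'1: 0x2 ⊕ 0xB ⊕ 0x9 = 0x0.
P'2: 0xC ⊕ 0x6 ⊕ 0xE = 0x4.
P'3: 0xD ⊕ 0x6 ⊕ 0x5 = 0xE.

P'0 = 0x9, P'1 = 0x0, P'2 = 0x4, P'3 = 0xE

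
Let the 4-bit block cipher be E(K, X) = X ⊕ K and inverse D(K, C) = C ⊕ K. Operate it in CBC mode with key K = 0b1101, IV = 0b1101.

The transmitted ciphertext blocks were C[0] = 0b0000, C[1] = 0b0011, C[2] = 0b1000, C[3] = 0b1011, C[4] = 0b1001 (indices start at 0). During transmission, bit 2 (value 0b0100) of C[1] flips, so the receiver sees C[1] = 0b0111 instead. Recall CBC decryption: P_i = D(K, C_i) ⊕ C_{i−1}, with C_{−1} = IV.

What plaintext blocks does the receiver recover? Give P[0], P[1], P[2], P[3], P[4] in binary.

Only C[1] changed, to 0b0111. In CBC, a change in C_i garbles P_i and flips the same bit in P_{i+1}. Decrypting the received ciphertext:
P[0]: D(K, 0b0000) = 0b1101; 0b1101 ⊕ 0b1101 = 0b0000.
P[1]: D(K, 0b0111) = 0b1010; 0b1010 ⊕ 0b0000 = 0b1010.
P[2]: D(K, 0b1000) = 0b0101; 0b0101 ⊕ 0b0111 = 0b0010.
P[3]: D(K, 0b1011) = 0b0110; 0b0110 ⊕ 0b1000 = 0b1110.
P[4]: D(K, 0b1001) = 0b0100; 0b0100 ⊕ 0b1011 = 0b1111.
Blocks that differ from the original plaintext: P[1], P[2].

P[0] = 0b0000, P[1] = 0b1010, P[2] = 0b0010, P[3] = 0b1110, P[4] = 0b1111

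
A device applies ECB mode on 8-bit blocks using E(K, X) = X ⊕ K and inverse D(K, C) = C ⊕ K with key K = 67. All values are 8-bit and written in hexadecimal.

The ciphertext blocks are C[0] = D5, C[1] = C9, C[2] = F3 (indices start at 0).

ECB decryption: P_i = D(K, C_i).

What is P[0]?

P[0]: D(K, D5) = B2.

P[0] = B2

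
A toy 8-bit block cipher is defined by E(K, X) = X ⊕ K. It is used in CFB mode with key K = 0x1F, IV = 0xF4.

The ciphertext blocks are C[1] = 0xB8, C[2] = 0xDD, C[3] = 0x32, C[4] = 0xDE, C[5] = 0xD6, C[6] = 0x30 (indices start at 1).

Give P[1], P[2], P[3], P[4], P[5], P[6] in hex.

P[1] = 0x53, P[2] = 0x7A, P[3] = 0xF0, P[4] = 0xF3, P[5] = 0x17, P[6] = 0xF9

CFB decryption: P_i = C_i ⊕ E(K, C_{i−1}), with C_{0} = IV.
P[1]: E(K, 0xF4) = 0xEB; 0xB8 ⊕ 0xEB = 0x53.
P[2]: E(K, 0xB8) = 0xA7; 0xDD ⊕ 0xA7 = 0x7A.
P[3]: E(K, 0xDD) = 0xC2; 0x32 ⊕ 0xC2 = 0xF0.
P[4]: E(K, 0x32) = 0x2D; 0xDE ⊕ 0x2D = 0xF3.
P[5]: E(K, 0xDE) = 0xC1; 0xD6 ⊕ 0xC1 = 0x17.
P[6]: E(K, 0xD6) = 0xC9; 0x30 ⊕ 0xC9 = 0xF9.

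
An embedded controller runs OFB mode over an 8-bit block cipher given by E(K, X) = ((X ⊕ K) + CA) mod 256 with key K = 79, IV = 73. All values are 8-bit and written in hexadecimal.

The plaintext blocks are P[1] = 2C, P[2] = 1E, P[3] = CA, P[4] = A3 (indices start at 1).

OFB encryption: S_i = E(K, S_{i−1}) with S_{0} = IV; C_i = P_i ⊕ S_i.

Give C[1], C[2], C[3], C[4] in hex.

C[1]: S = E(K, 73) = D4; 2C ⊕ D4 = F8.
C[2]: S = E(K, D4) = 77; 1E ⊕ 77 = 69.
C[3]: S = E(K, 77) = D8; CA ⊕ D8 = 12.
C[4]: S = E(K, D8) = 6B; A3 ⊕ 6B = C8.

C[1] = F8, C[2] = 69, C[3] = 12, C[4] = C8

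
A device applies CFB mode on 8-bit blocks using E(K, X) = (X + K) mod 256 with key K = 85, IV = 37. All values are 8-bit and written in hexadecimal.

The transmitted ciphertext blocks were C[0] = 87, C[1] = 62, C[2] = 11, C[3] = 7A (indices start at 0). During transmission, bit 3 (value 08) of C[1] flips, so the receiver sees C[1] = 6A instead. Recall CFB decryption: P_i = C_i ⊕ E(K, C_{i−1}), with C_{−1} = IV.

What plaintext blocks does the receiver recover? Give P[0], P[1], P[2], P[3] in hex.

Only C[1] changed, to 6A. In CFB, a change in C_i flips the same bit in P_i and garbles P_{i+1}. Decrypting the received ciphertext:
P[0]: E(K, 37) = BC; 87 ⊕ BC = 3B.
P[1]: E(K, 87) = 0C; 6A ⊕ 0C = 66.
P[2]: E(K, 6A) = EF; 11 ⊕ EF = FE.
P[3]: E(K, 11) = 96; 7A ⊕ 96 = EC.
Blocks that differ from the original plaintext: P[1], P[2].

P[0] = 3B, P[1] = 66, P[2] = FE, P[3] = EC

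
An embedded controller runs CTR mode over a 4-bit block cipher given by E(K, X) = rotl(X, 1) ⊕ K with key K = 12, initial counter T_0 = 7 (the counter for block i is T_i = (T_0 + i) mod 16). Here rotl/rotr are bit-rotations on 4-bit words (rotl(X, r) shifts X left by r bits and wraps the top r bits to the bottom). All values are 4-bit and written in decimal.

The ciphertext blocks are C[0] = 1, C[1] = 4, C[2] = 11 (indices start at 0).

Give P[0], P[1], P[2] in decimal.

CTR decryption: S_i = E(K, T_i) where T_i is the counter for block i; P_i = C_i ⊕ S_i.
P[0]: T = 7, S = E(K, T) = 2; 1 ⊕ 2 = 3.
P[1]: T = 8, S = E(K, T) = 13; 4 ⊕ 13 = 9.
P[2]: T = 9, S = E(K, T) = 15; 11 ⊕ 15 = 4.

P[0] = 3, P[1] = 9, P[2] = 4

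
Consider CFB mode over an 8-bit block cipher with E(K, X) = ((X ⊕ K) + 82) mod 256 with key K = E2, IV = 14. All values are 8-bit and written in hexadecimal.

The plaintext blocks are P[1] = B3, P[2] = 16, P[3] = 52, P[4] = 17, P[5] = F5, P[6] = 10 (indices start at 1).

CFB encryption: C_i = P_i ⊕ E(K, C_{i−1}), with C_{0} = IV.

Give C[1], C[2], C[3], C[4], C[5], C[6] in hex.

C[1] = CB, C[2] = BD, C[3] = B3, C[4] = C4, C[5] = 5D, C[6] = 51

C[1]: E(K, 14) = 78; B3 ⊕ 78 = CB.
C[2]: E(K, CB) = AB; 16 ⊕ AB = BD.
C[3]: E(K, BD) = E1; 52 ⊕ E1 = B3.
C[4]: E(K, B3) = D3; 17 ⊕ D3 = C4.
C[5]: E(K, C4) = A8; F5 ⊕ A8 = 5D.
C[6]: E(K, 5D) = 41; 10 ⊕ 41 = 51.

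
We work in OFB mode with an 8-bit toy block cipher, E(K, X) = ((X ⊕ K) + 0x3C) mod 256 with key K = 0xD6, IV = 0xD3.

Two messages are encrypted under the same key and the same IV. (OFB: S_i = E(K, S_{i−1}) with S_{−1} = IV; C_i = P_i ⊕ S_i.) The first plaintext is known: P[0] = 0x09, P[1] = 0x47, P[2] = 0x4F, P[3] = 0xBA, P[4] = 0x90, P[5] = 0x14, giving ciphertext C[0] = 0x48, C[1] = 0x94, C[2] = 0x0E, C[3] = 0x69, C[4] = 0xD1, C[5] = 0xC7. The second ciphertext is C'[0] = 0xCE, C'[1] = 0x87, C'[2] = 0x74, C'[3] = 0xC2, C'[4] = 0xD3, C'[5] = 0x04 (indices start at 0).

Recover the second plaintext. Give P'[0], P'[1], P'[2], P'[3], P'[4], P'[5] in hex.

In OFB with a reused IV, both messages share the same keystream S_i, so C_i ⊕ C'_i = P_i ⊕ P'_i and thus P'_i = P_i ⊕ C_i ⊕ C'_i.
P'[0]: 0x09 ⊕ 0x48 ⊕ 0xCE = 0x8F.
P'[1]: 0x47 ⊕ 0x94 ⊕ 0x87 = 0x54.
P'[2]: 0x4F ⊕ 0x0E ⊕ 0x74 = 0x35.
P'[3]: 0xBA ⊕ 0x69 ⊕ 0xC2 = 0x11.
P'[4]: 0x90 ⊕ 0xD1 ⊕ 0xD3 = 0x92.
P'[5]: 0x14 ⊕ 0xC7 ⊕ 0x04 = 0xD7.

P'[0] = 0x8F, P'[1] = 0x54, P'[2] = 0x35, P'[3] = 0x11, P'[4] = 0x92, P'[5] = 0xD7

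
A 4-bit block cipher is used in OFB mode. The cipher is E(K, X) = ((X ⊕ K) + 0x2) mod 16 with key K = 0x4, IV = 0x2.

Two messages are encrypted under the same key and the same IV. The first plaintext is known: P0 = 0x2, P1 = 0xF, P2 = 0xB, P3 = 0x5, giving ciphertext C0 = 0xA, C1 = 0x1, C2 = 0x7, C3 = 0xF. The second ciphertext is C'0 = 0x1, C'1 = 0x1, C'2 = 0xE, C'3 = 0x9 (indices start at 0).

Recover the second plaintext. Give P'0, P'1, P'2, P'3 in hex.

P'0 = 0x9, P'1 = 0xF, P'2 = 0x2, P'3 = 0x3

In OFB with a reused IV, both messages share the same keystream S_i, so C_i ⊕ C'_i = P_i ⊕ P'_i and thus P'_i = P_i ⊕ C_i ⊕ C'_i.
P'0: 0x2 ⊕ 0xA ⊕ 0x1 = 0x9.
P'1: 0xF ⊕ 0x1 ⊕ 0x1 = 0xF.
P'2: 0xB ⊕ 0x7 ⊕ 0xE = 0x2.
P'3: 0x5 ⊕ 0xF ⊕ 0x9 = 0x3.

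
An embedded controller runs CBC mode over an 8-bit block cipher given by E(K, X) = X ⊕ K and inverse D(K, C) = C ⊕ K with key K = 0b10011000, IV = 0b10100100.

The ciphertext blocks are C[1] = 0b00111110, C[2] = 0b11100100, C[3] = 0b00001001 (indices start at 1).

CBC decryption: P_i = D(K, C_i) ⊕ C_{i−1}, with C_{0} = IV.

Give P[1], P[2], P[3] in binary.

P[1]: D(K, 0b00111110) = 0b10100110; 0b10100110 ⊕ 0b10100100 = 0b00000010.
P[2]: D(K, 0b11100100) = 0b01111100; 0b01111100 ⊕ 0b00111110 = 0b01000010.
P[3]: D(K, 0b00001001) = 0b10010001; 0b10010001 ⊕ 0b11100100 = 0b01110101.

P[1] = 0b00000010, P[2] = 0b01000010, P[3] = 0b01110101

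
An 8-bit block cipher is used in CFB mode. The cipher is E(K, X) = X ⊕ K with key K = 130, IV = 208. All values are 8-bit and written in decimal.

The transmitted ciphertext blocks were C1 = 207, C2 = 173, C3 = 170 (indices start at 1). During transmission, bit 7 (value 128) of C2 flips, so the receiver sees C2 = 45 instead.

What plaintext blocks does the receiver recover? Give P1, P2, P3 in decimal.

P1 = 157, P2 = 96, P3 = 5

CFB decryption: P_i = C_i ⊕ E(K, C_{i−1}), with C_{0} = IV.
Only C2 changed, to 45. In CFB, a change in C_i flips the same bit in P_i and garbles P_{i+1}. Decrypting the received ciphertext:
P1: E(K, 208) = 82; 207 ⊕ 82 = 157.
P2: E(K, 207) = 77; 45 ⊕ 77 = 96.
P3: E(K, 45) = 175; 170 ⊕ 175 = 5.
Blocks that differ from the original plaintext: P2, P3.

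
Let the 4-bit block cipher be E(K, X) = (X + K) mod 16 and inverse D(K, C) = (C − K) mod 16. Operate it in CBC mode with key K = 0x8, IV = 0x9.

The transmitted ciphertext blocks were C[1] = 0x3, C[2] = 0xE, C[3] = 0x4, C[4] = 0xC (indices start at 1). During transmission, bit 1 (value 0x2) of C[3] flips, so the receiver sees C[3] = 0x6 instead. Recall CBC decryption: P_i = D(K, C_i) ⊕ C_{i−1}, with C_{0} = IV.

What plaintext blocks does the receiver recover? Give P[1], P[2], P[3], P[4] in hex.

Only C[3] changed, to 0x6. In CBC, a change in C_i garbles P_i and flips the same bit in P_{i+1}. Decrypting the received ciphertext:
P[1]: D(K, 0x3) = 0xB; 0xB ⊕ 0x9 = 0x2.
P[2]: D(K, 0xE) = 0x6; 0x6 ⊕ 0x3 = 0x5.
P[3]: D(K, 0x6) = 0xE; 0xE ⊕ 0xE = 0x0.
P[4]: D(K, 0xC) = 0x4; 0x4 ⊕ 0x6 = 0x2.
Blocks that differ from the original plaintext: P[3], P[4].

P[1] = 0x2, P[2] = 0x5, P[3] = 0x0, P[4] = 0x2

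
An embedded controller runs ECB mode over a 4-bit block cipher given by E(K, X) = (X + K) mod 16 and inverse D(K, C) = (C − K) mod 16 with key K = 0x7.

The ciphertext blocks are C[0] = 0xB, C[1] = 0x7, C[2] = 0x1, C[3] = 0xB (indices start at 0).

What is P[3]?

ECB decryption: P_i = D(K, C_i).
P[3]: D(K, 0xB) = 0x4.

P[3] = 0x4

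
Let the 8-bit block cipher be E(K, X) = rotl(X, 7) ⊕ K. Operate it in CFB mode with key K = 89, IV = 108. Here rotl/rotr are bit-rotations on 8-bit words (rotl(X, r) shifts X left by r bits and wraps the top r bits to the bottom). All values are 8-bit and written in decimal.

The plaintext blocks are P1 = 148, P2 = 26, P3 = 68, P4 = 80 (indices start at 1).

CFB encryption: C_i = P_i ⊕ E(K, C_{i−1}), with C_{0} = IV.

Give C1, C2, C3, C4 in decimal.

C1: E(K, 108) = 111; 148 ⊕ 111 = 251.
C2: E(K, 251) = 164; 26 ⊕ 164 = 190.
C3: E(K, 190) = 6; 68 ⊕ 6 = 66.
C4: E(K, 66) = 120; 80 ⊕ 120 = 40.

C1 = 251, C2 = 190, C3 = 66, C4 = 40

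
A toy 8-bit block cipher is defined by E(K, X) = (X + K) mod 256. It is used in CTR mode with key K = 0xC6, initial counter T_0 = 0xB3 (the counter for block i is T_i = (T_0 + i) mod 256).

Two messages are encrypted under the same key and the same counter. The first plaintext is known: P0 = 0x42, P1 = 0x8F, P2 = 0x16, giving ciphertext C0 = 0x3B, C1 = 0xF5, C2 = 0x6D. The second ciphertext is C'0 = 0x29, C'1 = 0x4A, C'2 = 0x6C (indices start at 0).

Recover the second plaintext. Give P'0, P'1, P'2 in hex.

P'0 = 0x50, P'1 = 0x30, P'2 = 0x17

In CTR with a reused counter, both messages share the same keystream S_i, so C_i ⊕ C'_i = P_i ⊕ P'_i and thus P'_i = P_i ⊕ C_i ⊕ C'_i.
P'0: 0x42 ⊕ 0x3B ⊕ 0x29 = 0x50.
P'1: 0x8F ⊕ 0xF5 ⊕ 0x4A = 0x30.
P'2: 0x16 ⊕ 0x6D ⊕ 0x6C = 0x17.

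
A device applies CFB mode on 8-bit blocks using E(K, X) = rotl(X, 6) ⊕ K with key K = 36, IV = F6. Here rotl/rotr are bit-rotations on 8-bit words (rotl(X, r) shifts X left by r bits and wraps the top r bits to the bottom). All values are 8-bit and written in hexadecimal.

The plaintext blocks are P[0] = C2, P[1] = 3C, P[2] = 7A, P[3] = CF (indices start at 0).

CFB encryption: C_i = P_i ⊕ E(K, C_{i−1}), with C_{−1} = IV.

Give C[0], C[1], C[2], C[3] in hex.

C[0]: E(K, F6) = 8B; C2 ⊕ 8B = 49.
C[1]: E(K, 49) = 64; 3C ⊕ 64 = 58.
C[2]: E(K, 58) = 20; 7A ⊕ 20 = 5A.
C[3]: E(K, 5A) = A0; CF ⊕ A0 = 6F.

C[0] = 49, C[1] = 58, C[2] = 5A, C[3] = 6F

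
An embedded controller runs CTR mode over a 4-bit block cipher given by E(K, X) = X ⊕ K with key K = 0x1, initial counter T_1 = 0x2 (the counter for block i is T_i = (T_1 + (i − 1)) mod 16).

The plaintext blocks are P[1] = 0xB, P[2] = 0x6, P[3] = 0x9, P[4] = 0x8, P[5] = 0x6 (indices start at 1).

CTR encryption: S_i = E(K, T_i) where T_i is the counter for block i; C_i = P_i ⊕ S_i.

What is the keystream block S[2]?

C[1]: T = 0x2, S = E(K, T) = 0x3; 0xB ⊕ 0x3 = 0x8.
C[2]: T = 0x3, S = E(K, T) = 0x2; 0x6 ⊕ 0x2 = 0x4.
So S[2] = 0x2.

0x2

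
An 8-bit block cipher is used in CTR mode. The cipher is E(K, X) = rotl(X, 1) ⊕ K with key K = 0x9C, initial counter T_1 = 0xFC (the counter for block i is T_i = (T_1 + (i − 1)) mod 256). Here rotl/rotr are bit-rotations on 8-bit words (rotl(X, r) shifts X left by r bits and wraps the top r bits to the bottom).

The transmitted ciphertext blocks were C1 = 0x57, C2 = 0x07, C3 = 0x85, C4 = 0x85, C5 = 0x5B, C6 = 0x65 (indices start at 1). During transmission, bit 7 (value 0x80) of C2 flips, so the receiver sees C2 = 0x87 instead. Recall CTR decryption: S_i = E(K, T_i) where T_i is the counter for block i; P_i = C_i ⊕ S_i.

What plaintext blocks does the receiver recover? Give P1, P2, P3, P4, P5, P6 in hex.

P1 = 0x32, P2 = 0xE0, P3 = 0xE4, P4 = 0xE6, P5 = 0xC7, P6 = 0xFB

Only C2 changed, to 0x87. In CTR, a change in C_i flips the same bit in P_i only; the keystream is unaffected. Decrypting the received ciphertext:
P1: T = 0xFC, S = E(K, T) = 0x65; 0x57 ⊕ 0x65 = 0x32.
P2: T = 0xFD, S = E(K, T) = 0x67; 0x87 ⊕ 0x67 = 0xE0.
P3: T = 0xFE, S = E(K, T) = 0x61; 0x85 ⊕ 0x61 = 0xE4.
P4: T = 0xFF, S = E(K, T) = 0x63; 0x85 ⊕ 0x63 = 0xE6.
P5: T = 0x00, S = E(K, T) = 0x9C; 0x5B ⊕ 0x9C = 0xC7.
P6: T = 0x01, S = E(K, T) = 0x9E; 0x65 ⊕ 0x9E = 0xFB.
Blocks that differ from the original plaintext: P2.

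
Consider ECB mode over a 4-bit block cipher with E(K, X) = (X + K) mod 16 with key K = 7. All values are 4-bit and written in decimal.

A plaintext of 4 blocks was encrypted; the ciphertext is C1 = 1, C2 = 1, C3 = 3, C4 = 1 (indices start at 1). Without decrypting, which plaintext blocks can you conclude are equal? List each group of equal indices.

ECB encrypts each block independently with the same key, so equal ciphertext blocks imply equal plaintext blocks.
C1 = C2 = C4 = 1, so P1 = P2 = P4.

P1 = P2 = P4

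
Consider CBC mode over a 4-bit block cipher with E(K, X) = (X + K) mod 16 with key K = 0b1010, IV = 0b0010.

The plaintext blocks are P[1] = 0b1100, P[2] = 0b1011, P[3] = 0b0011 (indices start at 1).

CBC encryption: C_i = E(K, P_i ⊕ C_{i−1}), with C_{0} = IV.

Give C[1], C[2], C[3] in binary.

C[1]: P[1] ⊕ 0b0010 = 0b1110; E(K, 0b1110) = 0b1000.
C[2]: P[2] ⊕ 0b1000 = 0b0011; E(K, 0b0011) = 0b1101.
C[3]: P[3] ⊕ 0b1101 = 0b1110; E(K, 0b1110) = 0b1000.

C[1] = 0b1000, C[2] = 0b1101, C[3] = 0b1000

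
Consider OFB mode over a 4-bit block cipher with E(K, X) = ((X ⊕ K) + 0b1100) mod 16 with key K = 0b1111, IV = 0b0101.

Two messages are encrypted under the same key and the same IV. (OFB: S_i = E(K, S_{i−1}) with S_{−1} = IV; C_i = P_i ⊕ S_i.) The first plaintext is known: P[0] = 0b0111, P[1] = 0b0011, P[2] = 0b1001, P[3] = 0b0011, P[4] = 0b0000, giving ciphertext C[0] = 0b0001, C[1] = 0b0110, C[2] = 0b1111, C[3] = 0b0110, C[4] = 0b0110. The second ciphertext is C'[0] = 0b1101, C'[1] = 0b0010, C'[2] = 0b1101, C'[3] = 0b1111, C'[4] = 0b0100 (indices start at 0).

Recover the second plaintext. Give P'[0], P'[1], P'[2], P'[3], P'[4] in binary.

P'[0] = 0b1011, P'[1] = 0b0111, P'[2] = 0b1011, P'[3] = 0b1010, P'[4] = 0b0010

In OFB with a reused IV, both messages share the same keystream S_i, so C_i ⊕ C'_i = P_i ⊕ P'_i and thus P'_i = P_i ⊕ C_i ⊕ C'_i.
P'[0]: 0b0111 ⊕ 0b0001 ⊕ 0b1101 = 0b1011.
P'[1]: 0b0011 ⊕ 0b0110 ⊕ 0b0010 = 0b0111.
P'[2]: 0b1001 ⊕ 0b1111 ⊕ 0b1101 = 0b1011.
P'[3]: 0b0011 ⊕ 0b0110 ⊕ 0b1111 = 0b1010.
P'[4]: 0b0000 ⊕ 0b0110 ⊕ 0b0100 = 0b0010.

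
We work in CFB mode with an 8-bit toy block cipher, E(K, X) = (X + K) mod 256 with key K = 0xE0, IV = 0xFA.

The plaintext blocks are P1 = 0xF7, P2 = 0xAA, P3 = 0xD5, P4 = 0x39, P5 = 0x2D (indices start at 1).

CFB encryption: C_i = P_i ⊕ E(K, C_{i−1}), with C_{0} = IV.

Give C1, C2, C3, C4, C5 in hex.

C1: E(K, 0xFA) = 0xDA; 0xF7 ⊕ 0xDA = 0x2D.
C2: E(K, 0x2D) = 0x0D; 0xAA ⊕ 0x0D = 0xA7.
C3: E(K, 0xA7) = 0x87; 0xD5 ⊕ 0x87 = 0x52.
C4: E(K, 0x52) = 0x32; 0x39 ⊕ 0x32 = 0x0B.
C5: E(K, 0x0B) = 0xEB; 0x2D ⊕ 0xEB = 0xC6.

C1 = 0x2D, C2 = 0xA7, C3 = 0x52, C4 = 0x0B, C5 = 0xC6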